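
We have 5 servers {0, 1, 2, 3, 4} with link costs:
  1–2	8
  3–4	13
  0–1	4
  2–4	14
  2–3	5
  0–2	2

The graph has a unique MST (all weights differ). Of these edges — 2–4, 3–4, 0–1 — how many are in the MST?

2

Kruskal: consider edges lightest-first.
0–2 (2): add — endpoints in different components.
0–1 (4): add — endpoints in different components.
2–3 (5): add — endpoints in different components.
1–2 (8): skip — 1 and 2 already connected.
3–4 (13): add — endpoints in different components.
MST edge set: {0–2, 0–1, 2–3, 3–4}.
Of the listed edges, {3–4, 0–1} are in the MST → 2.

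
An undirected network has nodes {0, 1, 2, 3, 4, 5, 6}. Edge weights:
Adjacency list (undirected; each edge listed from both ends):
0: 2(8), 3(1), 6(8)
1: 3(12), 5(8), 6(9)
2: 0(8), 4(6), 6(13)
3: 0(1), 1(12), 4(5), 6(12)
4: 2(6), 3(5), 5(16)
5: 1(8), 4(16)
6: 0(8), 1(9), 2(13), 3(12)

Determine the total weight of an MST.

37

Kruskal's algorithm — process edges by increasing weight (ties by edge label):
0-3 (1): add — endpoints in different components.
3-4 (5): add — endpoints in different components.
2-4 (6): add — endpoints in different components.
0-2 (8): skip — 0 and 2 already connected.
0-6 (8): add — endpoints in different components.
1-5 (8): add — endpoints in different components.
1-6 (9): add — endpoints in different components.
MST edges: 0-3, 3-4, 2-4, 0-6, 1-5, 1-6; total weight 1+5+6+8+8+9 = 37.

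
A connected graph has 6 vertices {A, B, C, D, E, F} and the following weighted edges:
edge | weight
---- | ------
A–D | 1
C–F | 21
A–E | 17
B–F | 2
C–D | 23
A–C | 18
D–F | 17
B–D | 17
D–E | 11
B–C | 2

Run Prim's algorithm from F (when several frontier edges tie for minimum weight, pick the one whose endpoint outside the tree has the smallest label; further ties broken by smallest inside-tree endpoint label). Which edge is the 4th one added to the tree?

Grow the tree from F using Prim:
Step 1: frontier [B–F 2, D–F 17, C–F 21] → take B–F (2); add B.
Step 2: frontier [B–C 2, B–D 17, D–F 17, C–F 21] → take B–C (2); add C.
Step 3: frontier [B–D 17, A–C 18, C–D 23, D–F 17] → take B–D (17); add D.
Step 4: frontier [A–C 18, A–D 1, D–E 11] → take A–D (1); add A.
Step 5: frontier [A–E 17, D–E 11] → take D–E (11); add E.
The 4th edge added is A–D.

A-D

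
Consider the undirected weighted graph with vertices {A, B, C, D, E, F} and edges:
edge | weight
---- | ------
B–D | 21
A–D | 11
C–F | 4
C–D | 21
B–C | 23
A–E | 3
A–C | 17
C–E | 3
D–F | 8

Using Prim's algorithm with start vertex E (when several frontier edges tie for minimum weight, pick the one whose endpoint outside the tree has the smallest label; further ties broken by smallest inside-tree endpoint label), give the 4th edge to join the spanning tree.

D-F

Prim, starting at E.
Step 1: frontier [A–E 3, C–E 3] → take A–E (3); add A.
Step 2: frontier [A–D 11, A–C 17, C–E 3] → take C–E (3); add C.
Step 3: frontier [A–D 11, C–F 4, C–D 21, B–C 23] → take C–F (4); add F.
Step 4: frontier [A–D 11, C–D 21, B–C 23, D–F 8] → take D–F (8); add D.
Step 5: frontier [B–C 23, B–D 21] → take B–D (21); add B.
The 4th edge added is D–F.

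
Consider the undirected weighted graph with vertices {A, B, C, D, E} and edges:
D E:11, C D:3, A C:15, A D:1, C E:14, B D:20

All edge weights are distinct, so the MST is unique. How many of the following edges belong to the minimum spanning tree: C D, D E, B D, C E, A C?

3

Kruskal: consider edges lightest-first.
A D (1): add — endpoints in different components.
C D (3): add — endpoints in different components.
D E (11): add — endpoints in different components.
C E (14): skip — C and E already connected.
A C (15): skip — A and C already connected.
B D (20): add — endpoints in different components.
MST edge set: {A D, C D, D E, B D}.
Of the listed edges, {C D, D E, B D} are in the MST → 3.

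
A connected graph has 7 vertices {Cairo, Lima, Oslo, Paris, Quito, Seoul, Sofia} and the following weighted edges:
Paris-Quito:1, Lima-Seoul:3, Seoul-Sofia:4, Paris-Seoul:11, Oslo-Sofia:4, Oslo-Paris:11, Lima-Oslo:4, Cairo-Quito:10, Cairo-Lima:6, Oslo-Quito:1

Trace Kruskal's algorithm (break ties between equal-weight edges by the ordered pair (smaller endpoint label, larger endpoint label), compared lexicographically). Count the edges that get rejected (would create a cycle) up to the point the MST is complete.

Sort edges by weight, then run Kruskal:
Oslo-Quito (1): add — endpoints in different components.
Paris-Quito (1): add — endpoints in different components.
Lima-Seoul (3): add — endpoints in different components.
Lima-Oslo (4): add — endpoints in different components.
Oslo-Sofia (4): add — endpoints in different components.
Seoul-Sofia (4): skip — Seoul and Sofia already connected.
Cairo-Lima (6): add — endpoints in different components.
Edges rejected before the tree was complete: 1.

1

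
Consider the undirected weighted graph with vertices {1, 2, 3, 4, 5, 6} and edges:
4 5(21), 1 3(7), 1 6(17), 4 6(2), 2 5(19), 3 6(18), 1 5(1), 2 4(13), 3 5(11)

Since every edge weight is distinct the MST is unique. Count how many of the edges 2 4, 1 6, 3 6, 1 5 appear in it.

Kruskal's algorithm — process edges by increasing weight (ties by edge label):
1 5 (1): add. Components now {1,5} {2} {3} {4} {6}
4 6 (2): add. Components now {1,5} {2} {3} {4,6}
1 3 (7): add. Components now {1,3,5} {2} {4,6}
3 5 (11): skip — 3 and 5 already connected.
2 4 (13): add. Components now {1,3,5} {2,4,6}
1 6 (17): add. Components now {1,2,3,4,5,6}
MST edge set: {1 5, 4 6, 1 3, 2 4, 1 6}.
Of the listed edges, {2 4, 1 6, 1 5} are in the MST → 3.

3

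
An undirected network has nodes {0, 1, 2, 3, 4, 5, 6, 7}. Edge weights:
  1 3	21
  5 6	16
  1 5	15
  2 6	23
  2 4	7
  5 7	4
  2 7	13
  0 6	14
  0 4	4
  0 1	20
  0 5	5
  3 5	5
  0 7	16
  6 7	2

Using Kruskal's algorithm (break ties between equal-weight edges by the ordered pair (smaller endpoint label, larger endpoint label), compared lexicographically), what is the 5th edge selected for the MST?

3-5

Sort edges by weight, then run Kruskal:
6 7 (2): add — endpoints in different components.
0 4 (4): add — endpoints in different components.
5 7 (4): add — endpoints in different components.
0 5 (5): add — endpoints in different components.
3 5 (5): add — endpoints in different components.
2 4 (7): add — endpoints in different components.
2 7 (13): skip — 2 and 7 already connected.
0 6 (14): skip — 0 and 6 already connected.
1 5 (15): add — endpoints in different components.
The 5th edge added is 3 5.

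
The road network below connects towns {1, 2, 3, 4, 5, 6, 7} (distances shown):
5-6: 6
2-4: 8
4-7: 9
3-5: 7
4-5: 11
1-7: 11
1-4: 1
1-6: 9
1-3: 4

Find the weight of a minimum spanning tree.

35

Prim's algorithm from 7:
Step 1: frontier [4-7 9, 1-7 11] → take 4-7 (9); add 4.
Step 2: frontier [1-4 1, 2-4 8, 4-5 11, 1-7 11] → take 1-4 (1); add 1.
Step 3: frontier [1-3 4, 1-6 9, 2-4 8, 4-5 11] → take 1-3 (4); add 3.
Step 4: frontier [1-6 9, 3-5 7, 2-4 8, 4-5 11] → take 3-5 (7); add 5.
Step 5: frontier [1-6 9, 2-4 8, 5-6 6] → take 5-6 (6); add 6.
Step 6: frontier [2-4 8] → take 2-4 (8); add 2.
MST edges: 4-7, 1-4, 1-3, 3-5, 5-6, 2-4; total weight 9+1+4+7+6+8 = 35.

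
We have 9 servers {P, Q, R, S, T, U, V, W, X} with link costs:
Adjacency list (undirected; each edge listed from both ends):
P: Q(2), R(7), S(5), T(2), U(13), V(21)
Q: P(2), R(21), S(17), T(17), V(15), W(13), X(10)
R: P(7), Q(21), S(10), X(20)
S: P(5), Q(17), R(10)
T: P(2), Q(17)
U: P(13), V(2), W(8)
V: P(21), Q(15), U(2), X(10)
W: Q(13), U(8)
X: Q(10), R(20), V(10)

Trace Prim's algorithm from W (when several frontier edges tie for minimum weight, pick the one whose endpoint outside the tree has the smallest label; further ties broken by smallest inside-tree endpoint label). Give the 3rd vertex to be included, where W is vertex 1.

V

Prim's algorithm from W:
Step 1: cheapest edge leaving the tree is U-W (8); add U.
Step 2: cheapest edge leaving the tree is U-V (2); add V.
Step 3: cheapest edge leaving the tree is V-X (10); add X.
Step 4: cheapest edge leaving the tree is Q-X (10); add Q.
Step 5: cheapest edge leaving the tree is P-Q (2); add P.
Step 6: cheapest edge leaving the tree is P-T (2); add T.
Step 7: cheapest edge leaving the tree is P-S (5); add S.
Step 8: cheapest edge leaving the tree is P-R (7); add R.
Vertex order: W, U, V, X, Q, P, T, S, R. The 3rd vertex is V.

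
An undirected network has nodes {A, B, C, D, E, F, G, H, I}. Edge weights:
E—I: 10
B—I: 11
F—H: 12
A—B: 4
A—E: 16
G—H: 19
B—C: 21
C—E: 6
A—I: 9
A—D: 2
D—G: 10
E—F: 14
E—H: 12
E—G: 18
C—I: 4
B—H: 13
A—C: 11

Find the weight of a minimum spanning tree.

Prim's algorithm from F:
Step 1: cheapest edge leaving the tree is F—H (12); add H.
Step 2: cheapest edge leaving the tree is E—H (12); add E.
Step 3: cheapest edge leaving the tree is C—E (6); add C.
Step 4: cheapest edge leaving the tree is C—I (4); add I.
Step 5: cheapest edge leaving the tree is A—I (9); add A.
Step 6: cheapest edge leaving the tree is A—D (2); add D.
Step 7: cheapest edge leaving the tree is A—B (4); add B.
Step 8: cheapest edge leaving the tree is D—G (10); add G.
MST edges: F—H, E—H, C—E, C—I, A—I, A—D, A—B, D—G; total weight 12+12+6+4+9+2+4+10 = 59.

59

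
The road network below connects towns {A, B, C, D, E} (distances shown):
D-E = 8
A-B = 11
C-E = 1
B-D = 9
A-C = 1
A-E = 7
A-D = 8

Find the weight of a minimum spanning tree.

Grow the tree from D using Prim:
Step 1: cheapest edge leaving the tree is A-D (8); add A.
Step 2: cheapest edge leaving the tree is A-C (1); add C.
Step 3: cheapest edge leaving the tree is C-E (1); add E.
Step 4: cheapest edge leaving the tree is B-D (9); add B.
MST edges: A-D, A-C, C-E, B-D; total weight 8+1+1+9 = 19.

19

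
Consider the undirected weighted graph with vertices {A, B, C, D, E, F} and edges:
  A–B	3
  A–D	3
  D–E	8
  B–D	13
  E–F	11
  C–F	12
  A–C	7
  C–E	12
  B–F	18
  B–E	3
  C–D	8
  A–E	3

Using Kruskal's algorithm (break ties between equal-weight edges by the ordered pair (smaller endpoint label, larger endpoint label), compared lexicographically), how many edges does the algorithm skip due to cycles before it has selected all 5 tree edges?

Sort edges by weight, then run Kruskal:
A–B (3): add. Components now {A,B} {C} {D} {E} {F}
A–D (3): add. Components now {A,B,D} {C} {E} {F}
A–E (3): add. Components now {A,B,D,E} {C} {F}
B–E (3): skip — B and E already connected.
A–C (7): add. Components now {A,B,C,D,E} {F}
C–D (8): skip — C and D already connected.
D–E (8): skip — D and E already connected.
E–F (11): add. Components now {A,B,C,D,E,F}
Edges rejected before the tree was complete: 3.

3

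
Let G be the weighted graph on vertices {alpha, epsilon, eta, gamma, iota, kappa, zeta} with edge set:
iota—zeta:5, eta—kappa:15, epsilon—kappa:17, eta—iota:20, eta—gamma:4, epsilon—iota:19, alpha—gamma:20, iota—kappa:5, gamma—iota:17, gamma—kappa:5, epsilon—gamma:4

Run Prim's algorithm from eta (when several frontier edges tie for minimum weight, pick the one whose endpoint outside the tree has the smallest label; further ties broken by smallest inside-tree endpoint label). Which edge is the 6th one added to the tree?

alpha-gamma

Prim's algorithm from eta:
Step 1: frontier [eta—gamma 4, eta—kappa 15, eta—iota 20] → take eta—gamma (4); add gamma.
Step 2: frontier [eta—kappa 15, eta—iota 20, epsilon—gamma 4, gamma—kappa 5, gamma—iota 17, alpha—gamma 20] → take epsilon—gamma (4); add epsilon.
Step 3: frontier [epsilon—kappa 17, epsilon—iota 19, eta—kappa 15, eta—iota 20, gamma—kappa 5, gamma—iota 17, alpha—gamma 20] → take gamma—kappa (5); add kappa.
Step 4: frontier [epsilon—iota 19, eta—iota 20, gamma—iota 17, alpha—gamma 20, iota—kappa 5] → take iota—kappa (5); add iota.
Step 5: frontier [alpha—gamma 20, iota—zeta 5] → take iota—zeta (5); add zeta.
Step 6: frontier [alpha—gamma 20] → take alpha—gamma (20); add alpha.
The 6th edge added is alpha—gamma.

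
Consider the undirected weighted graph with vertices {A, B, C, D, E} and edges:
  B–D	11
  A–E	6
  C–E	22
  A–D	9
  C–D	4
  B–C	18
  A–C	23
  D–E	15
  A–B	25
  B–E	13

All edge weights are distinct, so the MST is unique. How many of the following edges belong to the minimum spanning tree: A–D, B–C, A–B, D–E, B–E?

Sort edges by weight, then run Kruskal:
C–D (4): add. Components now {A} {B} {C,D} {E}
A–E (6): add. Components now {A,E} {B} {C,D}
A–D (9): add. Components now {A,C,D,E} {B}
B–D (11): add. Components now {A,B,C,D,E}
MST edge set: {C–D, A–E, A–D, B–D}.
Of the listed edges, {A–D} are in the MST → 1.

1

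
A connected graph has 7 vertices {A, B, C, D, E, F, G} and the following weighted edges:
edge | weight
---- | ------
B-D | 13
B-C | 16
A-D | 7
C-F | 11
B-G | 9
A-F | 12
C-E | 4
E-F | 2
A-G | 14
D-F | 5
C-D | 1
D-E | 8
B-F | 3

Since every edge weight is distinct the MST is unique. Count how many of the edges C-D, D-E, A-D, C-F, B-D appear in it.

2

Kruskal: consider edges lightest-first.
C-D (1): add. Components now {A} {B} {C,D} {E} {F} {G}
E-F (2): add. Components now {A} {B} {C,D} {E,F} {G}
B-F (3): add. Components now {A} {B,E,F} {C,D} {G}
C-E (4): add. Components now {A} {B,C,D,E,F} {G}
D-F (5): skip — D and F already connected.
A-D (7): add. Components now {A,B,C,D,E,F} {G}
D-E (8): skip — D and E already connected.
B-G (9): add. Components now {A,B,C,D,E,F,G}
MST edge set: {C-D, E-F, B-F, C-E, A-D, B-G}.
Of the listed edges, {C-D, A-D} are in the MST → 2.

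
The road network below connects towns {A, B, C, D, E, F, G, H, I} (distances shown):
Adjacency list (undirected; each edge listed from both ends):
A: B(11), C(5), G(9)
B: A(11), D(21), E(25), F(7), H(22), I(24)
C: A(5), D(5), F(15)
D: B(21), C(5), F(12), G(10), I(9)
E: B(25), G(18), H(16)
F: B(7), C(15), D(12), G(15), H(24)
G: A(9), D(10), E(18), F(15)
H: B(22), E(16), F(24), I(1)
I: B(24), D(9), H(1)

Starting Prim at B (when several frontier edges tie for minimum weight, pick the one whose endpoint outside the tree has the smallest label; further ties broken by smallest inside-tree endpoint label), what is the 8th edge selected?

Grow the tree from B using Prim:
Step 1: cheapest edge leaving the tree is B—F (7); add F.
Step 2: cheapest edge leaving the tree is A—B (11); add A.
Step 3: cheapest edge leaving the tree is A—C (5); add C.
Step 4: cheapest edge leaving the tree is C—D (5); add D.
Step 5: cheapest edge leaving the tree is A—G (9); add G.
Step 6: cheapest edge leaving the tree is D—I (9); add I.
Step 7: cheapest edge leaving the tree is H—I (1); add H.
Step 8: cheapest edge leaving the tree is E—H (16); add E.
The 8th edge added is E—H.

E-H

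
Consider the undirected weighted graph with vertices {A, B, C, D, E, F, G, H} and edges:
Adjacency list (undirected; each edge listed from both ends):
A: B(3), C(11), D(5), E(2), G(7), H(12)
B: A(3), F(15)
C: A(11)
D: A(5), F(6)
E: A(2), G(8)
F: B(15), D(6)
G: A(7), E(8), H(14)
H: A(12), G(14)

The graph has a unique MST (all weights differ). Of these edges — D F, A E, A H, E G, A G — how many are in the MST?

4

Kruskal's algorithm — process edges by increasing weight (ties by edge label):
A E (2): add — endpoints in different components.
A B (3): add — endpoints in different components.
A D (5): add — endpoints in different components.
D F (6): add — endpoints in different components.
A G (7): add — endpoints in different components.
E G (8): skip — E and G already connected.
A C (11): add — endpoints in different components.
A H (12): add — endpoints in different components.
MST edge set: {A E, A B, A D, D F, A G, A C, A H}.
Of the listed edges, {D F, A E, A H, A G} are in the MST → 4.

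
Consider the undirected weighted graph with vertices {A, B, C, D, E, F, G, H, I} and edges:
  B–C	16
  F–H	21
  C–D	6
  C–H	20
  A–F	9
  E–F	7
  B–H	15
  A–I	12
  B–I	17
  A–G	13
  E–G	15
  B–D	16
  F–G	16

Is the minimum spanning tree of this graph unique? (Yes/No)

No

Kruskal's algorithm — process edges by increasing weight (ties by edge label):
C–D (6): add — endpoints in different components.
E–F (7): add — endpoints in different components.
A–F (9): add — endpoints in different components.
A–I (12): add — endpoints in different components.
A–G (13): add — endpoints in different components.
B–H (15): add — endpoints in different components.
E–G (15): skip — E and G already connected.
B–C (16): add — endpoints in different components.
B–D (16): skip — B and D already connected.
F–G (16): skip — F and G already connected.
B–I (17): add — endpoints in different components.
Non-tree edge B–D has weight 16, equal to the heaviest edge on its tree cycle — swapping gives another MST of the same weight. Not unique.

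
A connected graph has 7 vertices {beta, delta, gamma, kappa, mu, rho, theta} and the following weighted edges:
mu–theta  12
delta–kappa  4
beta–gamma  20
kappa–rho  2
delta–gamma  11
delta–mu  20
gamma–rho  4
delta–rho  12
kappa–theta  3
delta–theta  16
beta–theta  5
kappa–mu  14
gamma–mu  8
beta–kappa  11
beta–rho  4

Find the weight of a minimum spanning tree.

Prim's algorithm from rho:
Step 1: cheapest edge leaving the tree is kappa–rho (2); add kappa.
Step 2: cheapest edge leaving the tree is kappa–theta (3); add theta.
Step 3: cheapest edge leaving the tree is beta–rho (4); add beta.
Step 4: cheapest edge leaving the tree is delta–kappa (4); add delta.
Step 5: cheapest edge leaving the tree is gamma–rho (4); add gamma.
Step 6: cheapest edge leaving the tree is gamma–mu (8); add mu.
MST edges: kappa–rho, kappa–theta, beta–rho, delta–kappa, gamma–rho, gamma–mu; total weight 2+3+4+4+4+8 = 25.

25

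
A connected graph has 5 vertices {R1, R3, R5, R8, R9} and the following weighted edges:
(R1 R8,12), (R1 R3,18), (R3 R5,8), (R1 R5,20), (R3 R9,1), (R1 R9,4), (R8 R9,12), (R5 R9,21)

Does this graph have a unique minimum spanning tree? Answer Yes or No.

No

Sort edges by weight, then run Kruskal:
R3 R9 (1): add. Components now {R3,R9} {R5} {R8} {R1}
R1 R9 (4): add. Components now {R1,R3,R9} {R5} {R8}
R3 R5 (8): add. Components now {R1,R3,R5,R9} {R8}
R1 R8 (12): add. Components now {R1,R3,R5,R8,R9}
Non-tree edge R8 R9 has weight 12, equal to the heaviest edge on its tree cycle — swapping gives another MST of the same weight. Not unique.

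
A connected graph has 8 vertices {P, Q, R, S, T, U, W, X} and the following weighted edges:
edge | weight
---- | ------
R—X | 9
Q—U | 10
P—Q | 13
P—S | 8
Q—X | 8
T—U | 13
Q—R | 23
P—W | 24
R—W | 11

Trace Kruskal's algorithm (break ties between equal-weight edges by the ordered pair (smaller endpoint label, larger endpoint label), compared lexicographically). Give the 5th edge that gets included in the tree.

Kruskal: consider edges lightest-first.
P—S (8): add — endpoints in different components.
Q—X (8): add — endpoints in different components.
R—X (9): add — endpoints in different components.
Q—U (10): add — endpoints in different components.
R—W (11): add — endpoints in different components.
P—Q (13): add — endpoints in different components.
T—U (13): add — endpoints in different components.
The 5th edge added is R—W.

R-W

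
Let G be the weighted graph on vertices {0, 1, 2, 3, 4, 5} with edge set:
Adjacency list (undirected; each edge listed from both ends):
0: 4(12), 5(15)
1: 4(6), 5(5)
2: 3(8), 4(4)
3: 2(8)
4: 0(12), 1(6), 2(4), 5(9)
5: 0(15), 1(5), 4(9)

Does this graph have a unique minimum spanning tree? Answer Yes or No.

Yes

Kruskal: consider edges lightest-first.
2 4 (4): add. Components now {0} {1} {2,4} {3} {5}
1 5 (5): add. Components now {0} {1,5} {2,4} {3}
1 4 (6): add. Components now {0} {1,2,4,5} {3}
2 3 (8): add. Components now {0} {1,2,3,4,5}
4 5 (9): skip — 4 and 5 already connected.
0 4 (12): add. Components now {0,1,2,3,4,5}
Every non-tree edge has weight strictly greater than the heaviest edge on the tree path between its endpoints, so the MST is unique.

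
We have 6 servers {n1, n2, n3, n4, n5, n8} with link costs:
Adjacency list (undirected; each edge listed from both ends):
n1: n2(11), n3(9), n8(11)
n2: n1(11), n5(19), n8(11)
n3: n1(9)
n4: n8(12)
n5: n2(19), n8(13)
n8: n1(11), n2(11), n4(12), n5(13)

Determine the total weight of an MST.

Sort edges by weight, then run Kruskal:
n1-n3 (9): add. Components now {n1,n3} {n2} {n8} {n5} {n4}
n1-n2 (11): add. Components now {n1,n2,n3} {n8} {n5} {n4}
n1-n8 (11): add. Components now {n1,n2,n3,n8} {n5} {n4}
n2-n8 (11): skip — n2 and n8 already connected.
n4-n8 (12): add. Components now {n1,n2,n3,n4,n8} {n5}
n5-n8 (13): add. Components now {n1,n2,n3,n4,n5,n8}
MST edges: n1-n3, n1-n2, n1-n8, n4-n8, n5-n8; total weight 9+11+11+12+13 = 56.

56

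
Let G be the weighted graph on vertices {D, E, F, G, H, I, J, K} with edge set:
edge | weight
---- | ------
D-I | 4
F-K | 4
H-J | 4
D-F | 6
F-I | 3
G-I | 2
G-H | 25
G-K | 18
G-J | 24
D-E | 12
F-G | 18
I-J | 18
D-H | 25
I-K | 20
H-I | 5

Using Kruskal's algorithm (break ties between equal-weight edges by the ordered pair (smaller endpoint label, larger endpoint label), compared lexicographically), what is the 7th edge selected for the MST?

D-E

Sort edges by weight, then run Kruskal:
G-I (2): add — endpoints in different components.
F-I (3): add — endpoints in different components.
D-I (4): add — endpoints in different components.
F-K (4): add — endpoints in different components.
H-J (4): add — endpoints in different components.
H-I (5): add — endpoints in different components.
D-F (6): skip — D and F already connected.
D-E (12): add — endpoints in different components.
The 7th edge added is D-E.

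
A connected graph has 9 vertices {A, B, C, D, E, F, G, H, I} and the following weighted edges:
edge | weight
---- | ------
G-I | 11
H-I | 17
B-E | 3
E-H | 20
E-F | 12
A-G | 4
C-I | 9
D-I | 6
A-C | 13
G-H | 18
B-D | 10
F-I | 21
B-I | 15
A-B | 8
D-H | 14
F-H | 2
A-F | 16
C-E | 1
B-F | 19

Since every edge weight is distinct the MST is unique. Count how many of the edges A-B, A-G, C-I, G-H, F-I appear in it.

Sort edges by weight, then run Kruskal:
C-E (1): add — endpoints in different components.
F-H (2): add — endpoints in different components.
B-E (3): add — endpoints in different components.
A-G (4): add — endpoints in different components.
D-I (6): add — endpoints in different components.
A-B (8): add — endpoints in different components.
C-I (9): add — endpoints in different components.
B-D (10): skip — B and D already connected.
G-I (11): skip — G and I already connected.
E-F (12): add — endpoints in different components.
MST edge set: {C-E, F-H, B-E, A-G, D-I, A-B, C-I, E-F}.
Of the listed edges, {A-B, A-G, C-I} are in the MST → 3.

3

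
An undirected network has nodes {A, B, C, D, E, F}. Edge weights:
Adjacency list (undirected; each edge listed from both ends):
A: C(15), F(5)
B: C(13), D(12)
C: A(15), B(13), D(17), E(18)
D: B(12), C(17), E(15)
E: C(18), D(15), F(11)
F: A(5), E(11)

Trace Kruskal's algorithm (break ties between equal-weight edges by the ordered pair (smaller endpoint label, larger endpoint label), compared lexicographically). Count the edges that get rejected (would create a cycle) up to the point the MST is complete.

Kruskal's algorithm — process edges by increasing weight (ties by edge label):
A F (5): add. Components now {A,F} {B} {C} {D} {E}
E F (11): add. Components now {A,E,F} {B} {C} {D}
B D (12): add. Components now {A,E,F} {B,D} {C}
B C (13): add. Components now {A,E,F} {B,C,D}
A C (15): add. Components now {A,B,C,D,E,F}
Edges rejected before the tree was complete: 0.

0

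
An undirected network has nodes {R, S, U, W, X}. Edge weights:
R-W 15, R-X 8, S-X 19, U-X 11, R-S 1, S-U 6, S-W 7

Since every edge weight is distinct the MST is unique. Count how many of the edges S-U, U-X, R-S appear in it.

2

Kruskal's algorithm — process edges by increasing weight (ties by edge label):
R-S (1): add — endpoints in different components.
S-U (6): add — endpoints in different components.
S-W (7): add — endpoints in different components.
R-X (8): add — endpoints in different components.
MST edge set: {R-S, S-U, S-W, R-X}.
Of the listed edges, {S-U, R-S} are in the MST → 2.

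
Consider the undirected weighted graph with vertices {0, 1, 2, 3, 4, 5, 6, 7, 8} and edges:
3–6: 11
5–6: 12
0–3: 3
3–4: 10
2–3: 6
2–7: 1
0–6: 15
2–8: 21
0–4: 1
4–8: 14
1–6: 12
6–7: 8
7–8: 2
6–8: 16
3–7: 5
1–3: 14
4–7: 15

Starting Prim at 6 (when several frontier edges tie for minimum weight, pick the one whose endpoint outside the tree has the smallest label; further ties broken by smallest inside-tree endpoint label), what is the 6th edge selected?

0-4

Prim's algorithm from 6:
Step 1: cheapest edge leaving the tree is 6–7 (8); add 7.
Step 2: cheapest edge leaving the tree is 2–7 (1); add 2.
Step 3: cheapest edge leaving the tree is 7–8 (2); add 8.
Step 4: cheapest edge leaving the tree is 3–7 (5); add 3.
Step 5: cheapest edge leaving the tree is 0–3 (3); add 0.
Step 6: cheapest edge leaving the tree is 0–4 (1); add 4.
Step 7: cheapest edge leaving the tree is 1–6 (12); add 1.
Step 8: cheapest edge leaving the tree is 5–6 (12); add 5.
The 6th edge added is 0–4.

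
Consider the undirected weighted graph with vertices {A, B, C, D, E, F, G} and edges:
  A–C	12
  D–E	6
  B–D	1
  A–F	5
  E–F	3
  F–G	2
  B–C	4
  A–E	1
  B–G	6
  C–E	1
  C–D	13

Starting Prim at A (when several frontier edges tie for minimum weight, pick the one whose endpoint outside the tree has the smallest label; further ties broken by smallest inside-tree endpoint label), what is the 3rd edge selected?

Grow the tree from A using Prim:
Step 1: cheapest edge leaving the tree is A–E (1); add E.
Step 2: cheapest edge leaving the tree is C–E (1); add C.
Step 3: cheapest edge leaving the tree is E–F (3); add F.
Step 4: cheapest edge leaving the tree is F–G (2); add G.
Step 5: cheapest edge leaving the tree is B–C (4); add B.
Step 6: cheapest edge leaving the tree is B–D (1); add D.
The 3rd edge added is E–F.

E-F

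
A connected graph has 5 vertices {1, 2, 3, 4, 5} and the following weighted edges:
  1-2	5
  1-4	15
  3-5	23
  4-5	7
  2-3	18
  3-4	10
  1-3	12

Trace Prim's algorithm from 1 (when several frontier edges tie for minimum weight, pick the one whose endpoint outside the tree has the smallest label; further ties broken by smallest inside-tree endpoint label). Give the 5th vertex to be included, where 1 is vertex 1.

Prim, starting at 1.
Step 1: cheapest edge leaving the tree is 1-2 (5); add 2.
Step 2: cheapest edge leaving the tree is 1-3 (12); add 3.
Step 3: cheapest edge leaving the tree is 3-4 (10); add 4.
Step 4: cheapest edge leaving the tree is 4-5 (7); add 5.
Vertex order: 1, 2, 3, 4, 5. The 5th vertex is 5.

5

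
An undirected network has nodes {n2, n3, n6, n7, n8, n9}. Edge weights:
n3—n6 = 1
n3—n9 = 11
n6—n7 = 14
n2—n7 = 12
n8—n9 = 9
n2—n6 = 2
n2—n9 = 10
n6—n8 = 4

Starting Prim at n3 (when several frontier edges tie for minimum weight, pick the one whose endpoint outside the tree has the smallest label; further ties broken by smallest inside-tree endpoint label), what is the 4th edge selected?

Prim, starting at n3.
Step 1: frontier [n3—n6 1, n3—n9 11] → take n3—n6 (1); add n6.
Step 2: frontier [n3—n9 11, n2—n6 2, n6—n8 4, n6—n7 14] → take n2—n6 (2); add n2.
Step 3: frontier [n2—n9 10, n2—n7 12, n3—n9 11, n6—n8 4, n6—n7 14] → take n6—n8 (4); add n8.
Step 4: frontier [n2—n9 10, n2—n7 12, n3—n9 11, n6—n7 14, n8—n9 9] → take n8—n9 (9); add n9.
Step 5: frontier [n2—n7 12, n6—n7 14] → take n2—n7 (12); add n7.
The 4th edge added is n8—n9.

n8-n9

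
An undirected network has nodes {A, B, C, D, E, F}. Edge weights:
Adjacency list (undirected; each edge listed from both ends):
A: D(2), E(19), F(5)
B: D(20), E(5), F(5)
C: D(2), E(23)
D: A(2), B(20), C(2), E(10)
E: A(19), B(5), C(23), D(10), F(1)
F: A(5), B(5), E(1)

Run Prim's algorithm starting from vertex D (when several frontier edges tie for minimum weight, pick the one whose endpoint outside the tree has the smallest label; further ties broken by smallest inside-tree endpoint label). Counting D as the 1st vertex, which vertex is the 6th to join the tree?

B

Grow the tree from D using Prim:
Step 1: frontier [A–D 2, C–D 2, D–E 10, B–D 20] → take A–D (2); add A.
Step 2: frontier [A–F 5, A–E 19, C–D 2, D–E 10, B–D 20] → take C–D (2); add C.
Step 3: frontier [A–F 5, A–E 19, C–E 23, D–E 10, B–D 20] → take A–F (5); add F.
Step 4: frontier [A–E 19, C–E 23, D–E 10, B–D 20, E–F 1, B–F 5] → take E–F (1); add E.
Step 5: frontier [B–D 20, B–E 5, B–F 5] → take B–E (5); add B.
Vertex order: D, A, C, F, E, B. The 6th vertex is B.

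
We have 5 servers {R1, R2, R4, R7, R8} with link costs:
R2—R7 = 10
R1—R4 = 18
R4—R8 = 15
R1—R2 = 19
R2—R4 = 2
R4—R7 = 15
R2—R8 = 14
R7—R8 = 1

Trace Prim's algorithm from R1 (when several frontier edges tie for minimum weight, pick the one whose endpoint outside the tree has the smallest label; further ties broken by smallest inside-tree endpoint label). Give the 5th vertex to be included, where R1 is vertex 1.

R8

Prim's algorithm from R1:
Step 1: cheapest edge leaving the tree is R1—R4 (18); add R4.
Step 2: cheapest edge leaving the tree is R2—R4 (2); add R2.
Step 3: cheapest edge leaving the tree is R2—R7 (10); add R7.
Step 4: cheapest edge leaving the tree is R7—R8 (1); add R8.
Vertex order: R1, R4, R2, R7, R8. The 5th vertex is R8.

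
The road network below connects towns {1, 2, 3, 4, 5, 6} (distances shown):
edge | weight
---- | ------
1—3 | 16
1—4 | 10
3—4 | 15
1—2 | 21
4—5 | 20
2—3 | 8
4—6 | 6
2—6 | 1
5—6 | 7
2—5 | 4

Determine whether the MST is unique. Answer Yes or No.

Yes

Kruskal's algorithm — process edges by increasing weight (ties by edge label):
2—6 (1): add. Components now {1} {2,6} {3} {4} {5}
2—5 (4): add. Components now {1} {2,5,6} {3} {4}
4—6 (6): add. Components now {1} {2,4,5,6} {3}
5—6 (7): skip — 5 and 6 already connected.
2—3 (8): add. Components now {1} {2,3,4,5,6}
1—4 (10): add. Components now {1,2,3,4,5,6}
Every non-tree edge has weight strictly greater than the heaviest edge on the tree path between its endpoints, so the MST is unique.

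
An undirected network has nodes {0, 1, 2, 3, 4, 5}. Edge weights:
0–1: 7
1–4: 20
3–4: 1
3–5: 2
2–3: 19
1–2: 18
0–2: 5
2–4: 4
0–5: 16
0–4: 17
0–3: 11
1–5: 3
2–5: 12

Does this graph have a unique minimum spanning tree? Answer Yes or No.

Kruskal: consider edges lightest-first.
3–4 (1): add — endpoints in different components.
3–5 (2): add — endpoints in different components.
1–5 (3): add — endpoints in different components.
2–4 (4): add — endpoints in different components.
0–2 (5): add — endpoints in different components.
Every non-tree edge has weight strictly greater than the heaviest edge on the tree path between its endpoints, so the MST is unique.

Yes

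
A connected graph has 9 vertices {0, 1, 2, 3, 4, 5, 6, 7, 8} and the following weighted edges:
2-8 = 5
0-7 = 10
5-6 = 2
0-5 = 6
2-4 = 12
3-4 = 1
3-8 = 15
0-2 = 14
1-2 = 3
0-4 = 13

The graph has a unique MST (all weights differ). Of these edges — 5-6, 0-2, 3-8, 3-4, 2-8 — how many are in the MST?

3

Kruskal: consider edges lightest-first.
3-4 (1): add — endpoints in different components.
5-6 (2): add — endpoints in different components.
1-2 (3): add — endpoints in different components.
2-8 (5): add — endpoints in different components.
0-5 (6): add — endpoints in different components.
0-7 (10): add — endpoints in different components.
2-4 (12): add — endpoints in different components.
0-4 (13): add — endpoints in different components.
MST edge set: {3-4, 5-6, 1-2, 2-8, 0-5, 0-7, 2-4, 0-4}.
Of the listed edges, {5-6, 3-4, 2-8} are in the MST → 3.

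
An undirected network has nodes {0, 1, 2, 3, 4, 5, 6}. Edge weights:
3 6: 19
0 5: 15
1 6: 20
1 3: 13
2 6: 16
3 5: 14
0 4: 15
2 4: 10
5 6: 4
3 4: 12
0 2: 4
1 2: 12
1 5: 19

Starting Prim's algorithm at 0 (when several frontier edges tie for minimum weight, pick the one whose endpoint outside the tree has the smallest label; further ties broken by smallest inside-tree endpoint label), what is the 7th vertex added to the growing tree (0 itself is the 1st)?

6

Prim, starting at 0.
Step 1: cheapest edge leaving the tree is 0 2 (4); add 2.
Step 2: cheapest edge leaving the tree is 2 4 (10); add 4.
Step 3: cheapest edge leaving the tree is 1 2 (12); add 1.
Step 4: cheapest edge leaving the tree is 3 4 (12); add 3.
Step 5: cheapest edge leaving the tree is 3 5 (14); add 5.
Step 6: cheapest edge leaving the tree is 5 6 (4); add 6.
Vertex order: 0, 2, 4, 1, 3, 5, 6. The 7th vertex is 6.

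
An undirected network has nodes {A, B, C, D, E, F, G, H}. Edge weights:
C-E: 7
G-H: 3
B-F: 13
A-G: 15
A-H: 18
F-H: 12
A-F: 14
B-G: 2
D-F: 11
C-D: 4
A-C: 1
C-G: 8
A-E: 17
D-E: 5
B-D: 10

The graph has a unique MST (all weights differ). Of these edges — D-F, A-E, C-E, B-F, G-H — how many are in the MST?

2

Sort edges by weight, then run Kruskal:
A-C (1): add — endpoints in different components.
B-G (2): add — endpoints in different components.
G-H (3): add — endpoints in different components.
C-D (4): add — endpoints in different components.
D-E (5): add — endpoints in different components.
C-E (7): skip — C and E already connected.
C-G (8): add — endpoints in different components.
B-D (10): skip — B and D already connected.
D-F (11): add — endpoints in different components.
MST edge set: {A-C, B-G, G-H, C-D, D-E, C-G, D-F}.
Of the listed edges, {D-F, G-H} are in the MST → 2.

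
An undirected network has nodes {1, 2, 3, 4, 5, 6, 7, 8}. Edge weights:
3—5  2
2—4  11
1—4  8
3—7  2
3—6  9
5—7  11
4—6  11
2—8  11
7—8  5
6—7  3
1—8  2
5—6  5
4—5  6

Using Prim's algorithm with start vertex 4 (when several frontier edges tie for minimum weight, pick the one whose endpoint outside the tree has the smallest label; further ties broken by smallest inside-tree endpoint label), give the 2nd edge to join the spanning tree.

Prim, starting at 4.
Step 1: cheapest edge leaving the tree is 4—5 (6); add 5.
Step 2: cheapest edge leaving the tree is 3—5 (2); add 3.
Step 3: cheapest edge leaving the tree is 3—7 (2); add 7.
Step 4: cheapest edge leaving the tree is 6—7 (3); add 6.
Step 5: cheapest edge leaving the tree is 7—8 (5); add 8.
Step 6: cheapest edge leaving the tree is 1—8 (2); add 1.
Step 7: cheapest edge leaving the tree is 2—4 (11); add 2.
The 2nd edge added is 3—5.

3-5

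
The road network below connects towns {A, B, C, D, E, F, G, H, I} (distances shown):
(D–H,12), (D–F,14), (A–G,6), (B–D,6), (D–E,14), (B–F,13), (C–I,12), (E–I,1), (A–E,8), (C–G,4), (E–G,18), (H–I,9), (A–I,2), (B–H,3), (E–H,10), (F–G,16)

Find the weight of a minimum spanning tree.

Kruskal: consider edges lightest-first.
E–I (1): add — endpoints in different components.
A–I (2): add — endpoints in different components.
B–H (3): add — endpoints in different components.
C–G (4): add — endpoints in different components.
A–G (6): add — endpoints in different components.
B–D (6): add — endpoints in different components.
A–E (8): skip — A and E already connected.
H–I (9): add — endpoints in different components.
E–H (10): skip — E and H already connected.
C–I (12): skip — C and I already connected.
D–H (12): skip — D and H already connected.
B–F (13): add — endpoints in different components.
MST edges: E–I, A–I, B–H, C–G, A–G, B–D, H–I, B–F; total weight 1+2+3+4+6+6+9+13 = 44.

44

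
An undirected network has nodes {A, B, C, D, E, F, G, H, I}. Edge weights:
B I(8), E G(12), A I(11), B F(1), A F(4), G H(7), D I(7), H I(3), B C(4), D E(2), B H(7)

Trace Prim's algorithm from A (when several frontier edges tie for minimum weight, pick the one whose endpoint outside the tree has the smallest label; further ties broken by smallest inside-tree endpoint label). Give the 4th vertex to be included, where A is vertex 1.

Prim's algorithm from A:
Step 1: frontier [A F 4, A I 11] → take A F (4); add F.
Step 2: frontier [A I 11, B F 1] → take B F (1); add B.
Step 3: frontier [A I 11, B C 4, B H 7, B I 8] → take B C (4); add C.
Step 4: frontier [A I 11, B H 7, B I 8] → take B H (7); add H.
Step 5: frontier [A I 11, B I 8, H I 3, G H 7] → take H I (3); add I.
Step 6: frontier [G H 7, D I 7] → take D I (7); add D.
Step 7: frontier [D E 2, G H 7] → take D E (2); add E.
Step 8: frontier [E G 12, G H 7] → take G H (7); add G.
Vertex order: A, F, B, C, H, I, D, E, G. The 4th vertex is C.

C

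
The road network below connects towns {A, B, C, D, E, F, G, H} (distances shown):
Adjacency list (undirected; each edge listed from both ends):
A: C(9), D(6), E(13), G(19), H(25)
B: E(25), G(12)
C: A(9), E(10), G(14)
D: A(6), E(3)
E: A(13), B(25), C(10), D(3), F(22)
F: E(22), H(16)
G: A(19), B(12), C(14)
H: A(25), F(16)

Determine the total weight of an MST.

Sort edges by weight, then run Kruskal:
D–E (3): add — endpoints in different components.
A–D (6): add — endpoints in different components.
A–C (9): add — endpoints in different components.
C–E (10): skip — C and E already connected.
B–G (12): add — endpoints in different components.
A–E (13): skip — A and E already connected.
C–G (14): add — endpoints in different components.
F–H (16): add — endpoints in different components.
A–G (19): skip — A and G already connected.
E–F (22): add — endpoints in different components.
MST edges: D–E, A–D, A–C, B–G, C–G, F–H, E–F; total weight 3+6+9+12+14+16+22 = 82.

82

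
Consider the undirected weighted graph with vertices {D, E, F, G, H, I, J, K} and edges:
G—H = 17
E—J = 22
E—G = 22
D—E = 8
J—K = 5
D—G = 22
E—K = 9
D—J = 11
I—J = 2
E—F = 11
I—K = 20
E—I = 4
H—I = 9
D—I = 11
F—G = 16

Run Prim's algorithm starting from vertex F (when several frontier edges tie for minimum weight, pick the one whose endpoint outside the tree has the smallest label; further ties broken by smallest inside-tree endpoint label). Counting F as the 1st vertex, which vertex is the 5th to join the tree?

K

Prim, starting at F.
Step 1: cheapest edge leaving the tree is E—F (11); add E.
Step 2: cheapest edge leaving the tree is E—I (4); add I.
Step 3: cheapest edge leaving the tree is I—J (2); add J.
Step 4: cheapest edge leaving the tree is J—K (5); add K.
Step 5: cheapest edge leaving the tree is D—E (8); add D.
Step 6: cheapest edge leaving the tree is H—I (9); add H.
Step 7: cheapest edge leaving the tree is F—G (16); add G.
Vertex order: F, E, I, J, K, D, H, G. The 5th vertex is K.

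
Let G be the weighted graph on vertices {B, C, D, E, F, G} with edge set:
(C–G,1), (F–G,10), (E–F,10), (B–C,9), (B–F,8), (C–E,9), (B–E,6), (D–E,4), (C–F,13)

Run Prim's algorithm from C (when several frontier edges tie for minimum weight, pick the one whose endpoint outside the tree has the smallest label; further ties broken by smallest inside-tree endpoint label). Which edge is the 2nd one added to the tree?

B-C

Prim's algorithm from C:
Step 1: cheapest edge leaving the tree is C–G (1); add G.
Step 2: cheapest edge leaving the tree is B–C (9); add B.
Step 3: cheapest edge leaving the tree is B–E (6); add E.
Step 4: cheapest edge leaving the tree is D–E (4); add D.
Step 5: cheapest edge leaving the tree is B–F (8); add F.
The 2nd edge added is B–C.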